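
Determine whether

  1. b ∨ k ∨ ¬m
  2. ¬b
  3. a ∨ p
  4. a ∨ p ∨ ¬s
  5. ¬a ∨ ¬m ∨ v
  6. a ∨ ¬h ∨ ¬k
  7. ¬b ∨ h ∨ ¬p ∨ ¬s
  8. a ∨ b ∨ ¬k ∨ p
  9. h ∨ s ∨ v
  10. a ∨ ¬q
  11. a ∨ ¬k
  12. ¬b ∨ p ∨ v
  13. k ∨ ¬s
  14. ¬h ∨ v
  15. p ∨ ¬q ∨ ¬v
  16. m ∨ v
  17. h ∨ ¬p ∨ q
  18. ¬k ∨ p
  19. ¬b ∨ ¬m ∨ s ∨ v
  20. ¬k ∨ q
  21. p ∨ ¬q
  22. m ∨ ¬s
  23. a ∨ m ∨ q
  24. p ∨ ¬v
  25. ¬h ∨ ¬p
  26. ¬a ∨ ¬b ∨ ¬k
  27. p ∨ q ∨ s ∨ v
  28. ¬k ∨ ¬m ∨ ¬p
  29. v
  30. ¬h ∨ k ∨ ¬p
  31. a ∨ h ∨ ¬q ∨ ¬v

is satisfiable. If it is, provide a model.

m: False, a: True, b: False, h: False, k: True, v: True, p: True, s: False, q: True

Unit clause (¬b) forces b = False.
Unit clause (v) forces v = True.
In (p ∨ ¬v) only p is left, so p = True.
In (¬h ∨ ¬p) only ¬h is left, so h = False.
In (h ∨ ¬p ∨ q) only q is left, so q = True.
In (a ∨ h ∨ ¬q ∨ ¬v) only a is left, so a = True.
Set m = False.
  then (m ∨ ¬s) forces s = False.
Set k = True.
All clauses satisfied.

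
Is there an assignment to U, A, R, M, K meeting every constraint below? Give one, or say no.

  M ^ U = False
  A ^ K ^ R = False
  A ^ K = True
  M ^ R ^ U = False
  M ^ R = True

Adding constraints 1, 2, 3, 4 mod 2: every variable appears an even number of times on the left, so the left side is 0.
But the right sides sum to 1 (mod 2). 0 ≠ 1 — the system is inconsistent.

The formula is unsatisfiable.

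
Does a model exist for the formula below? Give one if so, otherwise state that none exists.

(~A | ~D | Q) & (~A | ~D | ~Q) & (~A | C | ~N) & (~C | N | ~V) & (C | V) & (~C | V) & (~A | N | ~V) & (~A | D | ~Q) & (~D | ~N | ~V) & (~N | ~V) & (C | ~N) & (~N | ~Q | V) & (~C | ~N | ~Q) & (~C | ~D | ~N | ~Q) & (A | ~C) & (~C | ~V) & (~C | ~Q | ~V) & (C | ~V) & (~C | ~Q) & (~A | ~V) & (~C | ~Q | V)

The formula is unsatisfiable.

Case C = True:
  (~C | V) forces V = True.
  Clause (~C | ~V) is falsified — contradiction.
Case C = False:
  (C | V) forces V = True.
  Clause (C | ~V) is falsified — contradiction.
Both cases fail, so the formula is unsatisfiable.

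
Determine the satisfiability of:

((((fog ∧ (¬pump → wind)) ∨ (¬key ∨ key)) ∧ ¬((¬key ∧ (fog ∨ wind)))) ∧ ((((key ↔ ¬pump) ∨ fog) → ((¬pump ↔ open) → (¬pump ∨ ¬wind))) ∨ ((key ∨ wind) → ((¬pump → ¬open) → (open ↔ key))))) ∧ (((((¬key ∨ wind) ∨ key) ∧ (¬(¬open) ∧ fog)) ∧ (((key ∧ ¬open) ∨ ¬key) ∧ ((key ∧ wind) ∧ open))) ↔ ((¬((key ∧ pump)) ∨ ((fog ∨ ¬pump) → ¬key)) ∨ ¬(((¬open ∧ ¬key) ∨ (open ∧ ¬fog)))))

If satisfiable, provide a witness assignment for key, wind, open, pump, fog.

The formula is unsatisfiable.

The conjunct ((((¬key ∨ wind) ∨ key) ∧ (¬(¬open) ∧ fog)) ∧ (((key ∧ ¬open) ∨ ¬key) ∧ ((key ∧ wind) ∧ open))) ↔ ((¬((key ∧ pump)) ∨ ((fog ∨ ¬pump) → ¬key)) ∨ ¬(((¬open ∧ ¬key) ∨ (open ∧ ¬fog)))) is unsatisfiable on its own:
  key = True: simplifies to ((¬(¬open) ∧ fog) ∧ (¬open ∧ (wind ∧ open))) ↔ ((¬pump ∨ ¬((fog ∨ ¬pump))) ∨ ¬((open ∧ ¬fog))).
    open = True: simplifies to ¬(((¬pump ∨ ¬((fog ∨ ¬pump))) ∨ ¬(¬fog))).
      pump = True: simplifies to ¬((¬fog ∨ ¬(¬fog))).
        fog = True: this becomes ¬((False ∨ True)) = False.
        fog = False: this becomes ¬((True ∨ False)) = False.
      pump = False: this becomes ¬((True ∨ ¬(¬fog))) = False.
    open = False: this becomes (False ∧ False) ↔ ((¬pump ∨ ¬((fog ∨ ¬pump))) ∨ True) = False.
  key = False: this becomes ((¬(¬open) ∧ fog) ∧ False) ↔ (True ∨ ¬((¬open ∨ (open ∧ ¬fog)))) = False.
So the whole conjunction is unsatisfiable.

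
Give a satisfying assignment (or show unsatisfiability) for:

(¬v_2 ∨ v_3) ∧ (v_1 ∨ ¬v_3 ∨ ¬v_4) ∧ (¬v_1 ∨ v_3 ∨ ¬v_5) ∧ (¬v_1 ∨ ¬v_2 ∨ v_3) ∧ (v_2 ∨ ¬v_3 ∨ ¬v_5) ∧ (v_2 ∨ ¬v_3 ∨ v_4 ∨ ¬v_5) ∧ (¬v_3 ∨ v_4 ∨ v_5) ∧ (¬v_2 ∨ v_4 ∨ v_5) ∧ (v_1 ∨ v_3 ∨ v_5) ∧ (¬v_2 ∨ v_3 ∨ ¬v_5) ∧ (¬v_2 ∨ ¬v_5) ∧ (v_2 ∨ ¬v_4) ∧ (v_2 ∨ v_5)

Set v_1 = True.
Try v_2 = False:
  (v_2 ∨ ¬v_4) forces v_4 = False.
  (v_2 ∨ v_5) forces v_5 = True.
  (¬v_1 ∨ v_3 ∨ ¬v_5) forces v_3 = True.
  clause (v_2 ∨ ¬v_3 ∨ ¬v_5) is falsified — backtrack.
So v_2 = True.
  then (¬v_2 ∨ v_3) forces v_3 = True.
  then (¬v_2 ∨ ¬v_5) forces v_5 = False.
  then (¬v_3 ∨ v_4 ∨ v_5) forces v_4 = True.
All clauses satisfied.

v_1: True; v_2: True; v_3: True; v_4: True; v_5: False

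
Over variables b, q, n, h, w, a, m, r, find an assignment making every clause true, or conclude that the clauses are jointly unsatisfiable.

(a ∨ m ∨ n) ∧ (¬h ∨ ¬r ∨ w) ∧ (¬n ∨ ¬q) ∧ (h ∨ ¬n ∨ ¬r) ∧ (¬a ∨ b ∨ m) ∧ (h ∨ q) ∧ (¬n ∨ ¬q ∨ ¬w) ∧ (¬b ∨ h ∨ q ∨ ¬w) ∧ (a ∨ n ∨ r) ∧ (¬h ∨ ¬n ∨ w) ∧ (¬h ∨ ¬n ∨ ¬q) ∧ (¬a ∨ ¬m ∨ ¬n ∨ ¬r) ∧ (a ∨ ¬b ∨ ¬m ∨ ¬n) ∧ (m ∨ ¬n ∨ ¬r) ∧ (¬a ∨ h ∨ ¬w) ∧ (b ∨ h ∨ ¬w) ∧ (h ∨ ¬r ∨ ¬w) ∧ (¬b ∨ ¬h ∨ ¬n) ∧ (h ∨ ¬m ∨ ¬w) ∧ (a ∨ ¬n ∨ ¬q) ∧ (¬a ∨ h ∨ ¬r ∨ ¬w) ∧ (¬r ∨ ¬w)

b: True, q: True, n: False, h: False, w: False, a: False, m: True, r: True

Set b = True.
Set q = True.
  then (¬n ∨ ¬q) forces n = False.
Set h = False.
Try w = True:
  (¬a ∨ h ∨ ¬w) forces a = False.
  (a ∨ m ∨ n) forces m = True.
  clause (h ∨ ¬m ∨ ¬w) is falsified — backtrack.
So w = False.
Set a = False.
  then (a ∨ m ∨ n) forces m = True.
  then (a ∨ n ∨ r) forces r = True.
All clauses satisfied.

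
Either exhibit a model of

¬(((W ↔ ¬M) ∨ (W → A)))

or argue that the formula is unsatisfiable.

W = True, M = True, A = False

  ¬(((W ↔ ¬M) ∨ (W → A))) = True
    (W ↔ ¬M) ∨ (W → A) = False
      W ↔ ¬M = False
        ¬M = False
      W → A = False
The formula evaluates to True.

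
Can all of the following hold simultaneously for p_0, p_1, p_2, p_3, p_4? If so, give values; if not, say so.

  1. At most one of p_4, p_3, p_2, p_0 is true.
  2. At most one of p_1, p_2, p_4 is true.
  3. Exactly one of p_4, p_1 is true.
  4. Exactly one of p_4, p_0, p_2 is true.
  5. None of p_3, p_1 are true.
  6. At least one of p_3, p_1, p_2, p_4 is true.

p_0 = False, p_1 = False, p_2 = False, p_3 = False, p_4 = True

  (1) {p_4, p_3, p_2, p_0}: 1 true — at most one ✓
  (2) {p_1, p_2, p_4}: 1 true — at most one ✓
  (3) {p_4, p_1}: 1 true — exactly one ✓
  (4) {p_4, p_0, p_2}: 1 true — exactly one ✓
  (5) {p_3, p_1}: 0 true — none ✓
  (6) {p_3, p_1, p_2, p_4}: 1 true — at least one ✓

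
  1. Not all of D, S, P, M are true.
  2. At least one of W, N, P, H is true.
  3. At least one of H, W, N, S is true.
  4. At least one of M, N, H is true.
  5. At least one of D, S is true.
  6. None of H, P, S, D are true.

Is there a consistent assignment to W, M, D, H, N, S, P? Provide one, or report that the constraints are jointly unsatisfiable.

UNSATISFIABLE

Case D = True:
  Constraint (6) is violated (D=T) — contradiction.
Case D = False:
  (5) with D=F forces S = True.
  Constraint (6) is violated (S=T) — contradiction.
Both cases fail — unsatisfiable.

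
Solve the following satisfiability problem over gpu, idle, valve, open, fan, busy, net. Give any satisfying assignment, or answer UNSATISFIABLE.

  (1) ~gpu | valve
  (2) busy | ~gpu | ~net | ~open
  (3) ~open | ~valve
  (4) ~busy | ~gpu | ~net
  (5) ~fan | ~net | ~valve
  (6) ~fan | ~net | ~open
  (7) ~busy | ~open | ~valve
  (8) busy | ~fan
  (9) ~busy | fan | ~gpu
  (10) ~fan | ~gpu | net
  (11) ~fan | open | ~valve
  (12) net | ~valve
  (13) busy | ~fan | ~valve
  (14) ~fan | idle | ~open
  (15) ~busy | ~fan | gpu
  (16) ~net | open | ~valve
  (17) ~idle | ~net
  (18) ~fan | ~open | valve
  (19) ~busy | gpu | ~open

gpu=F; idle=F; valve=F; open=F; fan=F; busy=T; net=T

Set gpu = False.
Set idle = False.
Try valve = True:
  (~open | ~valve) forces open = False.
  (~fan | open | ~valve) forces fan = False.
  (net | ~valve) forces net = True.
  clause (~net | open | ~valve) is falsified — backtrack.
So valve = False.
Set open = False.
Try fan = True:
  (busy | ~fan) forces busy = True.
  clause (~busy | ~fan | gpu) is falsified — backtrack.
So fan = False.
Set busy = True.
Set net = True.
All clauses satisfied.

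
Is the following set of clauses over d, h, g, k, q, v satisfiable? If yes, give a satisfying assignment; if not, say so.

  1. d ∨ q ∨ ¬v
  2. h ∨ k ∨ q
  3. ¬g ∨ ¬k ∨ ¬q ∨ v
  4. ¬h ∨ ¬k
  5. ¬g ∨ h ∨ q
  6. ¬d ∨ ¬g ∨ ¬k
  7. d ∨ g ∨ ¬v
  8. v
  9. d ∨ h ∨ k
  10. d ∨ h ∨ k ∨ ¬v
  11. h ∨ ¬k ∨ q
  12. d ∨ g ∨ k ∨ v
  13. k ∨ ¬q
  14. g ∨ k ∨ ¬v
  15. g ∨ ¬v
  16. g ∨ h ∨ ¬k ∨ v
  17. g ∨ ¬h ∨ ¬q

Unit clause (v) forces v = True.
In (g ∨ ¬v) only g is left, so g = True.
Set d = False.
  then (d ∨ q ∨ ¬v) forces q = True.
  then (k ∨ ¬q) forces k = True.
  then (¬h ∨ ¬k) forces h = False.
All clauses satisfied.

d = False, h = False, g = True, k = True, q = True, v = True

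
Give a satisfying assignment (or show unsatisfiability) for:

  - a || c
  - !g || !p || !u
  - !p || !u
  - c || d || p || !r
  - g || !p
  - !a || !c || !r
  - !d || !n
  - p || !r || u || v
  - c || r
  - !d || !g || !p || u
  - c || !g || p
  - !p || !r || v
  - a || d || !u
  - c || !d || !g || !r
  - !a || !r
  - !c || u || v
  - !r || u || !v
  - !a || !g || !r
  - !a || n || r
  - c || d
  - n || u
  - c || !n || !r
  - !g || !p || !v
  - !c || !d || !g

Set n = False.
  then (n || u) forces u = True.
  then (!p || !u) forces p = False.
Try g = True:
  (c || !g || p) forces c = True.
  (!c || !d || !g) forces d = False.
  (a || d || !u) forces a = True.
  (!a || !c || !r) forces r = False.
  clause (!a || n || r) is falsified — backtrack.
So g = False.
Set r = True.
  then (!a || !r) forces a = False.
  then (a || c) forces c = True.
  then (a || d || !u) forces d = True.
Set v = False.
All clauses satisfied.

n = False, g = False, p = False, r = True, a = False, c = True, d = True, v = False, u = True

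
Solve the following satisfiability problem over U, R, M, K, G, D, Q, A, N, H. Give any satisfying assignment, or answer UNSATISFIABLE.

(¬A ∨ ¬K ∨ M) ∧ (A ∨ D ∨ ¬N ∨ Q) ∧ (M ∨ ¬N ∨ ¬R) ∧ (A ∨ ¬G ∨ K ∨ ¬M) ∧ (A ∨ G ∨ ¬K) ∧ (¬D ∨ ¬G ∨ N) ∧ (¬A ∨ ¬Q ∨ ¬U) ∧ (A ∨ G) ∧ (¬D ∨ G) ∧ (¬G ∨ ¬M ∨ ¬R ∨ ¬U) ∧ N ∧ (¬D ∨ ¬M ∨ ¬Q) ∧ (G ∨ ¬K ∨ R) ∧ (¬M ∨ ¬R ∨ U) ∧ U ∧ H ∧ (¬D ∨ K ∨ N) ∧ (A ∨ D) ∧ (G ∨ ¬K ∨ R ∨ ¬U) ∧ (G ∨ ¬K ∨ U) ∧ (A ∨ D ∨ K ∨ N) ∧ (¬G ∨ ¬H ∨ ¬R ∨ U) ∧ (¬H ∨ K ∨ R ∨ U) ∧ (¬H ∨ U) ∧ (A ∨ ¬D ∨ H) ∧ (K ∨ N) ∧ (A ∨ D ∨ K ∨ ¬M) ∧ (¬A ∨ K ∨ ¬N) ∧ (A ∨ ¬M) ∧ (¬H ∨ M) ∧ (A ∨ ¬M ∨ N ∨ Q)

U = True, R = False, M = True, K = True, G = True, D = False, Q = False, A = True, N = True, H = True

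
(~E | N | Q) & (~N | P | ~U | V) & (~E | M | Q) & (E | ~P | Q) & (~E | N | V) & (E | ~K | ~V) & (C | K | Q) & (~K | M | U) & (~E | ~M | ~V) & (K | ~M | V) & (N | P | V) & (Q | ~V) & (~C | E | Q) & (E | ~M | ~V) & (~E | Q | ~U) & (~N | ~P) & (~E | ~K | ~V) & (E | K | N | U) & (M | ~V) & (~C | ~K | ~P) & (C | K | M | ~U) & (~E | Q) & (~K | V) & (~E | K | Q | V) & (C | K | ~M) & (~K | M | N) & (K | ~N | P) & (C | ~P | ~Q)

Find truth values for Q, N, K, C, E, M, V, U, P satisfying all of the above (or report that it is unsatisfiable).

Set Q = True.
Try N = True:
  (~N | ~P) forces P = False.
  (K | ~N | P) forces K = True.
  (~K | V) forces V = True.
  (E | ~K | ~V) forces E = True.
  clause (~E | ~K | ~V) is falsified — backtrack.
So N = False.
Set K = False.
Set C = True.
Set E = False.
  then (E | K | N | U) forces U = True.
Set M = False.
  then (M | ~V) forces V = False.
  then (N | P | V) forces P = True.
All clauses satisfied.

Q = True; N = False; K = False; C = True; E = False; M = False; V = False; U = True; P = True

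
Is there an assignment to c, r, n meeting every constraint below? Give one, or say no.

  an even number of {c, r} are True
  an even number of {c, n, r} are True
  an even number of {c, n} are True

c: False; r: False; n: False

{c, r}: 0 true → even ✓
{c, n, r}: 0 true → even ✓
{c, n}: 0 true → even ✓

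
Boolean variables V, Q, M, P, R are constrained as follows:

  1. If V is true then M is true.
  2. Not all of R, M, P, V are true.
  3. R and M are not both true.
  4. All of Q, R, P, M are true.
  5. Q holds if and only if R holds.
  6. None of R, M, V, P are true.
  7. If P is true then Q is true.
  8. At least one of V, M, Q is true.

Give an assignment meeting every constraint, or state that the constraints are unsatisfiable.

Case M = True:
  Constraint (6) is violated (M=T) — contradiction.
Case M = False:
  Constraint (4) is violated (M=F) — contradiction.
Both cases fail — unsatisfiable.

UNSATISFIABLE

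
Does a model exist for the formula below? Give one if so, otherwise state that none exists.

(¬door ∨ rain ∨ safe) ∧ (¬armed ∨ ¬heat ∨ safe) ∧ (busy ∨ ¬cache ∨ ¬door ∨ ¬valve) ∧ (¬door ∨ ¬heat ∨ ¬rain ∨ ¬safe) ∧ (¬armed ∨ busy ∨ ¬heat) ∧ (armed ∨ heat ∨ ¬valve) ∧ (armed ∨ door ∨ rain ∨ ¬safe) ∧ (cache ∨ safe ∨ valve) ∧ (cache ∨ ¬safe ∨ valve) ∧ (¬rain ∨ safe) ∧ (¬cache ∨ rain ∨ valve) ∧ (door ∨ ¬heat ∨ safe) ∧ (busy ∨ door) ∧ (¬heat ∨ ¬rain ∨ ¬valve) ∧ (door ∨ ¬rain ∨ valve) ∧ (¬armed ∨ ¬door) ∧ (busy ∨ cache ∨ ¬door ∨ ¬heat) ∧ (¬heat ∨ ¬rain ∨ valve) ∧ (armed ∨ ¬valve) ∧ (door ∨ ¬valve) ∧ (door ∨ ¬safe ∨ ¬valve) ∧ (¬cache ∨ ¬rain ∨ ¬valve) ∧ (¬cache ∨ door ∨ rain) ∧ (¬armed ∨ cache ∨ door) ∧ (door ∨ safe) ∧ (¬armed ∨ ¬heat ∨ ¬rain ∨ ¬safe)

valve=F; heat=F; armed=F; rain=T; cache=T; busy=F; door=T; safe=T

Try valve = True:
  (armed ∨ ¬valve) forces armed = True.
  (¬armed ∨ ¬door) forces door = False.
  clause (door ∨ ¬valve) is falsified — backtrack.
So valve = False.
Set heat = False.
Set armed = False.
Set rain = True.
  then (¬rain ∨ safe) forces safe = True.
  then (door ∨ ¬rain ∨ valve) forces door = True.
  then (cache ∨ ¬safe ∨ valve) forces cache = True.
Set busy = False.
All clauses satisfied.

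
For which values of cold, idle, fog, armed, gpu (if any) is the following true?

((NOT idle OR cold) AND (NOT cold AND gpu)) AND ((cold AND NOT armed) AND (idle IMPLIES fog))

Case cold = True: the conjunct NOT cold is False.
Case cold = False: the conjunct cold is False.
Both cases fail — unsatisfiable.

Unsatisfiable — no assignment works.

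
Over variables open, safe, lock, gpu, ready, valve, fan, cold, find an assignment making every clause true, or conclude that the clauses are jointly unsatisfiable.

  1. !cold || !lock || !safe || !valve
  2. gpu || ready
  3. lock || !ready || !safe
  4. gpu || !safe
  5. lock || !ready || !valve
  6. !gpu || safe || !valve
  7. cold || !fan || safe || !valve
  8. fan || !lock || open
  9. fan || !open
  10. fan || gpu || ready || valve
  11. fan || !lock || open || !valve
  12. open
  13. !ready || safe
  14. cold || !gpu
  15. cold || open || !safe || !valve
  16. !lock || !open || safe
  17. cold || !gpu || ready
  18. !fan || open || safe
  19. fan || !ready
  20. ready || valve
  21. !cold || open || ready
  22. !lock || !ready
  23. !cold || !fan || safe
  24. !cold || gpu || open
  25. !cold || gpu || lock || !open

open=T; safe=T; lock=F; gpu=T; ready=F; valve=T; fan=T; cold=T

Unit clause (open) forces open = True.
In (fan || !open) only fan is left, so fan = True.
Try safe = False:
  (!ready || safe) forces ready = False.
  (gpu || ready) forces gpu = True.
  (!gpu || safe || !valve) forces valve = False.
  clause (ready || valve) is falsified — backtrack.
So safe = True.
  then (gpu || !safe) forces gpu = True.
  then (cold || !gpu) forces cold = True.
Try lock = True:
  (!cold || !lock || !safe || !valve) forces valve = False.
  (ready || valve) forces ready = True.
  clause (!lock || !ready) is falsified — backtrack.
So lock = False.
  then (lock || !ready || !safe) forces ready = False.
  then (ready || valve) forces valve = True.
All clauses satisfied.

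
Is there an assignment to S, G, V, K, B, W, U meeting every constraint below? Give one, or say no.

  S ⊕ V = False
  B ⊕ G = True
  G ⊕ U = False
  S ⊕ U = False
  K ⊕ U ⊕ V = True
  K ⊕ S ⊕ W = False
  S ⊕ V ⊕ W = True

S=F, G=F, V=F, K=T, B=T, W=T, U=F

S ⊕ V = F ⊕ F = False ✓
B ⊕ G = T ⊕ F = True ✓
G ⊕ U = F ⊕ F = False ✓
S ⊕ U = F ⊕ F = False ✓
K ⊕ U ⊕ V = T ⊕ F ⊕ F = True ✓
K ⊕ S ⊕ W = T ⊕ F ⊕ T = False ✓
S ⊕ V ⊕ W = F ⊕ F ⊕ T = True ✓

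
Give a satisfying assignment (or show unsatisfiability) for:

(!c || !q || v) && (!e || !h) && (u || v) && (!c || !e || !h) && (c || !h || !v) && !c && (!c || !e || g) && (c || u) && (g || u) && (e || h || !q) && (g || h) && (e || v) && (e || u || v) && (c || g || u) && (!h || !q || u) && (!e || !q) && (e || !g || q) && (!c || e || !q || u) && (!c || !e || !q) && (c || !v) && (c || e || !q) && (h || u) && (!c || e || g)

Unit clause (!c) forces c = False.
In (c || u) only u is left, so u = True.
In (c || !v) only !v is left, so v = False.
In (e || v) only e is left, so e = True.
In (!e || !q) only !q is left, so q = False.
In (!e || !h) only !h is left, so h = False.
In (g || h) only g is left, so g = True.
All clauses satisfied.

c: False, h: False, g: True, v: False, e: True, u: True, q: False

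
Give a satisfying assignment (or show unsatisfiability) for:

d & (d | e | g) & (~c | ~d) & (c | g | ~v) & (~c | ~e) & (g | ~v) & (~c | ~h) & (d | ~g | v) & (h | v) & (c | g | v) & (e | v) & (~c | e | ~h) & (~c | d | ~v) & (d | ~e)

c = False, v = True, d = True, g = True, h = True, e = False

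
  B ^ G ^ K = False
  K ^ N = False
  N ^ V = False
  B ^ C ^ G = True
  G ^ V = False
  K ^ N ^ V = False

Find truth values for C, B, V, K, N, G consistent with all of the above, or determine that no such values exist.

C=T, B=F, V=F, K=F, N=F, G=F

B ^ G ^ K = F ^ F ^ F = False ✓
K ^ N = F ^ F = False ✓
N ^ V = F ^ F = False ✓
B ^ C ^ G = F ^ T ^ F = True ✓
G ^ V = F ^ F = False ✓
K ^ N ^ V = F ^ F ^ F = False ✓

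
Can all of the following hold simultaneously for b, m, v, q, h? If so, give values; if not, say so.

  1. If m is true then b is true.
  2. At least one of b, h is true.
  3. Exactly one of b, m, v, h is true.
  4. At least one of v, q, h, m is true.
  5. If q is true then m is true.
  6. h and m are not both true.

b = False, m = False, v = False, q = False, h = True

  (1) m=F ⇒ b: vacuous ✓
  (2) {b, h}: 1 true — at least one ✓
  (3) {b, m, v, h}: 1 true — exactly one ✓
  (4) {v, q, h, m}: 1 true — at least one ✓
  (5) q=F ⇒ m: vacuous ✓
  (6) h=T, m=F — not both ✓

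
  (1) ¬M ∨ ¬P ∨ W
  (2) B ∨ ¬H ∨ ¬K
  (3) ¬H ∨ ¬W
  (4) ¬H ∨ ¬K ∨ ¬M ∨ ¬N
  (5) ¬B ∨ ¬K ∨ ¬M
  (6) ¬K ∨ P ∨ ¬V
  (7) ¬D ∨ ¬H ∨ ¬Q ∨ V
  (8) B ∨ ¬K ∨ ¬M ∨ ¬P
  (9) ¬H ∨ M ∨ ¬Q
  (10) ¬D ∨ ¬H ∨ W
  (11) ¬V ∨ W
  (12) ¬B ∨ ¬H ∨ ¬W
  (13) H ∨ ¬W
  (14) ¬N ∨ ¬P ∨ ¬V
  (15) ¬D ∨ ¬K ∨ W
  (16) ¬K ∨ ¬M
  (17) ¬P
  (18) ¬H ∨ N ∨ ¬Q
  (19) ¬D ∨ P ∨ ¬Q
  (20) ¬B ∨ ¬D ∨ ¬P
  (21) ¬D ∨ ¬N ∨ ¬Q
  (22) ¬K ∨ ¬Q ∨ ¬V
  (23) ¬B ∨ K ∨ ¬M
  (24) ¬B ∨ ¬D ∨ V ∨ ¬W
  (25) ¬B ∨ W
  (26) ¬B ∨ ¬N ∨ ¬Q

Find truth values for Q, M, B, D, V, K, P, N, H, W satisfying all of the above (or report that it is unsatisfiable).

Q = False, M = False, B = False, D = False, V = False, K = False, P = False, N = False, H = False, W = False

Unit clause (¬P) forces P = False.
Set Q = False.
Set M = False.
Try B = True:
  (¬B ∨ W) forces W = True.
  (¬H ∨ ¬W) forces H = False.
  clause (H ∨ ¬W) is falsified — backtrack.
So B = False.
Set D = False.
Try V = True:
  (¬K ∨ P ∨ ¬V) forces K = False.
  (¬V ∨ W) forces W = True.
  (¬H ∨ ¬W) forces H = False.
  clause (H ∨ ¬W) is falsified — backtrack.
So V = False.
Set K = False.
Set N = False.
Set H = False.
  then (H ∨ ¬W) forces W = False.
All clauses satisfied.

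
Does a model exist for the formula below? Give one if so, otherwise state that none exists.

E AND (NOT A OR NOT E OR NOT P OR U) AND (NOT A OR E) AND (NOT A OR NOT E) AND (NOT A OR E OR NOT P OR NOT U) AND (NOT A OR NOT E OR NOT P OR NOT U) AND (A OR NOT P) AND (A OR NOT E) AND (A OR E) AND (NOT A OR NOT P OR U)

UNSATISFIABLE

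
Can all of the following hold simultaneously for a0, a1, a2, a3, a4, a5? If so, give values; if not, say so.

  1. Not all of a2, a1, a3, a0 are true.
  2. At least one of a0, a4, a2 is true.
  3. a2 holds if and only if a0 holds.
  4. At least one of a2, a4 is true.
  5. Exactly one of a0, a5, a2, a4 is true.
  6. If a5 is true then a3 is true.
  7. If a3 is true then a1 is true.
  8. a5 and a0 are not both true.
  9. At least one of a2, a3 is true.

a0 = False, a1 = True, a2 = False, a3 = True, a4 = True, a5 = False

  (1) {a2, a1, a3, a0}: 2/4 true — not all ✓
  (2) {a0, a4, a2}: 1 true — at least one ✓
  (3) a2=F, a0=F — same ✓
  (4) {a2, a4}: 1 true — at least one ✓
  (5) {a0, a5, a2, a4}: 1 true — exactly one ✓
  (6) a5=F ⇒ a3: vacuous ✓
  (7) a3=T ⇒ a1: T ✓
  (8) a5=F, a0=F — not both ✓
  (9) {a2, a3}: 1 true — at least one ✓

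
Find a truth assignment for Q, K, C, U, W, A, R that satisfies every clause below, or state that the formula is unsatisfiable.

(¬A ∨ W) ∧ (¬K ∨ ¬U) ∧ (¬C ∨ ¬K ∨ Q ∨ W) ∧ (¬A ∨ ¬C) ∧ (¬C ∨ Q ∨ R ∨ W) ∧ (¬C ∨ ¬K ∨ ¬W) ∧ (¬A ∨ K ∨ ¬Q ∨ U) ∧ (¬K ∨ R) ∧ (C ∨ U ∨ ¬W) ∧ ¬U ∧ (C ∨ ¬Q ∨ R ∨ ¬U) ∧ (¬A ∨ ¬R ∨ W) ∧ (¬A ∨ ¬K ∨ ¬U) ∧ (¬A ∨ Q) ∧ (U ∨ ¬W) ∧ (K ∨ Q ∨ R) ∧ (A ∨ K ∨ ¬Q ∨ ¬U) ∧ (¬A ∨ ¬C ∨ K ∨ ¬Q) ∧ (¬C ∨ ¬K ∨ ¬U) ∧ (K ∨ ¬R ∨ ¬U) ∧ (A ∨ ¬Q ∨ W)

Q: False, K: False, C: False, U: False, W: False, A: False, R: True

Unit clause (¬U) forces U = False.
In (U ∨ ¬W) only ¬W is left, so W = False.
In (¬A ∨ W) only ¬A is left, so A = False.
In (A ∨ ¬Q ∨ W) only ¬Q is left, so Q = False.
Set K = False.
  then (K ∨ Q ∨ R) forces R = True.
Set C = False.
All clauses satisfied.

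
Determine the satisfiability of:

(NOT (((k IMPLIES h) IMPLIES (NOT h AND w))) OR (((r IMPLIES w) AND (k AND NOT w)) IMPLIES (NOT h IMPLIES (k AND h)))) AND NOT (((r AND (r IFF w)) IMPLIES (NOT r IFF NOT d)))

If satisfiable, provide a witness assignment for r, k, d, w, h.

r: True, k: False, d: False, w: True, h: False

  NOT (((k IMPLIES h) IMPLIES (NOT h AND w))) OR (((r IMPLIES w) AND (k AND NOT w)) IMPLIES (NOT h IMPLIES (k AND h))) = True
    NOT (((k IMPLIES h) IMPLIES (NOT h AND w))) = False
      (k IMPLIES h) IMPLIES (NOT h AND w) = True
        k IMPLIES h = True
        NOT h AND w = True
          NOT h = True
    ((r IMPLIES w) AND (k AND NOT w)) IMPLIES (NOT h IMPLIES (k AND h)) = True
      (r IMPLIES w) AND (k AND NOT w) = False
        r IMPLIES w = True
        k AND NOT w = False
          NOT w = False
      NOT h IMPLIES (k AND h) = False
        NOT h = True
        k AND h = False
  NOT (((r AND (r IFF w)) IMPLIES (NOT r IFF NOT d))) = True
    (r AND (r IFF w)) IMPLIES (NOT r IFF NOT d) = False
      r AND (r IFF w) = True
        r IFF w = True
      NOT r IFF NOT d = False
        NOT r = False
        NOT d = True
Both conjuncts True, so the formula holds.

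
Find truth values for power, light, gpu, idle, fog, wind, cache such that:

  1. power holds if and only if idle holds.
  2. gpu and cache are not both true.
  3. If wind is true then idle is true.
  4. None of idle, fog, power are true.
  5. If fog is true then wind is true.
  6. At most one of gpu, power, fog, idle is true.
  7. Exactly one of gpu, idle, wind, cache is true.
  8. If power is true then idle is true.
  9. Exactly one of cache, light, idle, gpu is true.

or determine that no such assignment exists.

power: False, light: False, gpu: False, idle: False, fog: False, wind: False, cache: True

  (1) power=F, idle=F — same ✓
  (2) gpu=F, cache=T — not both ✓
  (3) wind=F ⇒ idle: vacuous ✓
  (4) {idle, fog, power}: 0 true — none ✓
  (5) fog=F ⇒ wind: vacuous ✓
  (6) {gpu, power, fog, idle}: 0 true — at most one ✓
  (7) {gpu, idle, wind, cache}: 1 true — exactly one ✓
  (8) power=F ⇒ idle: vacuous ✓
  (9) {cache, light, idle, gpu}: 1 true — exactly one ✓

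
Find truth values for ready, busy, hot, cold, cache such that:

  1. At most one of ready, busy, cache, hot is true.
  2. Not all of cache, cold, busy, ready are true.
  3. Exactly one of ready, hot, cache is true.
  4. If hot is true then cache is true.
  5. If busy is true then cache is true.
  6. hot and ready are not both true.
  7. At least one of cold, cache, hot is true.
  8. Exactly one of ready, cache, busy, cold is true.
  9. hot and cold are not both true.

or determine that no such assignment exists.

ready = False, busy = False, hot = False, cold = False, cache = True

  (1) {ready, busy, cache, hot}: 1 true — at most one ✓
  (2) {cache, cold, busy, ready}: 1/4 true — not all ✓
  (3) {ready, hot, cache}: 1 true — exactly one ✓
  (4) hot=F ⇒ cache: vacuous ✓
  (5) busy=F ⇒ cache: vacuous ✓
  (6) hot=F, ready=F — not both ✓
  (7) {cold, cache, hot}: 1 true — at least one ✓
  (8) {ready, cache, busy, cold}: 1 true — exactly one ✓
  (9) hot=F, cold=F — not both ✓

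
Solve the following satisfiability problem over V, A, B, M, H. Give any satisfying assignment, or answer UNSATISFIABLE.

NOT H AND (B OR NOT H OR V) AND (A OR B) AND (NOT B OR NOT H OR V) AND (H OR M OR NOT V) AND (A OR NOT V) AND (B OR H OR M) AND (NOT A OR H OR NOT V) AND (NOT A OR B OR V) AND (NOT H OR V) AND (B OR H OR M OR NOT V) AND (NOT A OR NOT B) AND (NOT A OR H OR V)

V=F, A=F, B=T, M=T, H=F

Unit clause (NOT H) forces H = False.
Try V = True:
  (H OR M OR NOT V) forces M = True.
  (A OR NOT V) forces A = True.
  clause (NOT A OR H OR NOT V) is falsified — backtrack.
So V = False.
  then (NOT A OR H OR V) forces A = False.
  then (A OR B) forces B = True.
Set M = True.
All clauses satisfied.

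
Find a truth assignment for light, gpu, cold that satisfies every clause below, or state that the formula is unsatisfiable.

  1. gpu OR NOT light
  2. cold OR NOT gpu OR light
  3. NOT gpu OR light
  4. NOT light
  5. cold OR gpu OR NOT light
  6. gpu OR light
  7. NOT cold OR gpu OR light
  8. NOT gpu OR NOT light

Case light = True:
  Clause (NOT light) is falsified — contradiction.
Case light = False:
  (NOT gpu OR light) forces gpu = False.
  Clause (gpu OR light) is falsified — contradiction.
Both cases fail, so the formula is unsatisfiable.

No satisfying assignment exists.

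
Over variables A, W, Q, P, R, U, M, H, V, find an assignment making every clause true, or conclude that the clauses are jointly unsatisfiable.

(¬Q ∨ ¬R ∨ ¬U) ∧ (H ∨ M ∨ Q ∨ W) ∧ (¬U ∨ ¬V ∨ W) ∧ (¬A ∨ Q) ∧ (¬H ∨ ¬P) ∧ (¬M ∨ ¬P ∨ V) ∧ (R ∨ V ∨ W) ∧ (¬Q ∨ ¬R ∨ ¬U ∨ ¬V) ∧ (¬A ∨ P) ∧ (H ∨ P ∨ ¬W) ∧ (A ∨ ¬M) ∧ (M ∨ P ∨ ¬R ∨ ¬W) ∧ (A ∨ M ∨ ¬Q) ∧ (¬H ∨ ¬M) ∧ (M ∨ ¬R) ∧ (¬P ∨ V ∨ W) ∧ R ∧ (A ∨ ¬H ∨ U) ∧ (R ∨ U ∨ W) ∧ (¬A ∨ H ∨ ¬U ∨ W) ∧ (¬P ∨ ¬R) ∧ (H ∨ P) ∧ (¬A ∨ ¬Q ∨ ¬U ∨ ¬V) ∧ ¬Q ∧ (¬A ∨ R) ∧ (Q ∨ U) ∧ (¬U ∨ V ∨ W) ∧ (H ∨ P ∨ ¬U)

UNSATISFIABLE

Case Q = True:
  Clause (¬Q) is falsified — contradiction.
Case Q = False:
  (¬A ∨ Q) forces A = False.
  (A ∨ ¬M) forces M = False.
  (M ∨ ¬R) forces R = False.
  Clause (R) is falsified — contradiction.
Both cases fail, so the formula is unsatisfiable.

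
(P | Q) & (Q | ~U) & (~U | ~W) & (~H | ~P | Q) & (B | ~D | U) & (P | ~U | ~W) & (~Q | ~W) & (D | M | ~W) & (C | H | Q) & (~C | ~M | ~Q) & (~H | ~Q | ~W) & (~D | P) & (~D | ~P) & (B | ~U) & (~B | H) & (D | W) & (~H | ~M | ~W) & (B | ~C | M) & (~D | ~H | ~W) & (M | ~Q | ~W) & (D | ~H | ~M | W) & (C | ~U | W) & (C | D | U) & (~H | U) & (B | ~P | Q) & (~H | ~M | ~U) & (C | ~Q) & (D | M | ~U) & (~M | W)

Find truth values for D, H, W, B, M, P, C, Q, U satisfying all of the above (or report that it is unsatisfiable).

Case D = True:
  (~D | P) forces P = True.
  Clause (~D | ~P) is falsified — contradiction.
Case D = False:
  (D | W) forces W = True.
  (~U | ~W) forces U = False.
  (~Q | ~W) forces Q = False.
  (P | Q) forces P = True.
  (~H | ~P | Q) forces H = False.
  (D | M | ~W) forces M = True.
  (C | H | Q) forces C = True.
  (~B | H) forces B = False.
  Clause (B | ~P | Q) is falsified — contradiction.
Both cases fail, so the formula is unsatisfiable.

UNSATISFIABLE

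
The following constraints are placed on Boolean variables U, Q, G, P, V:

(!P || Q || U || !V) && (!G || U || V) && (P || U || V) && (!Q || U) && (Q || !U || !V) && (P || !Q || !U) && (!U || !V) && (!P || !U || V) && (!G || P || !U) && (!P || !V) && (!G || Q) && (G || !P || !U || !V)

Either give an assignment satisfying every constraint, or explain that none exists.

Set U = False.
  then (!Q || U) forces Q = False.
  then (!G || Q) forces G = False.
Set P = False.
  then (P || U || V) forces V = True.
All clauses satisfied.

U=F, Q=F, G=F, P=F, V=T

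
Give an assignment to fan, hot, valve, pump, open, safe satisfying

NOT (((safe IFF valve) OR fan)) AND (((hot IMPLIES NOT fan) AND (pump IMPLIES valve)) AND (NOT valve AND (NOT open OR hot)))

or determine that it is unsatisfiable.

fan = False; hot = False; valve = False; pump = False; open = False; safe = True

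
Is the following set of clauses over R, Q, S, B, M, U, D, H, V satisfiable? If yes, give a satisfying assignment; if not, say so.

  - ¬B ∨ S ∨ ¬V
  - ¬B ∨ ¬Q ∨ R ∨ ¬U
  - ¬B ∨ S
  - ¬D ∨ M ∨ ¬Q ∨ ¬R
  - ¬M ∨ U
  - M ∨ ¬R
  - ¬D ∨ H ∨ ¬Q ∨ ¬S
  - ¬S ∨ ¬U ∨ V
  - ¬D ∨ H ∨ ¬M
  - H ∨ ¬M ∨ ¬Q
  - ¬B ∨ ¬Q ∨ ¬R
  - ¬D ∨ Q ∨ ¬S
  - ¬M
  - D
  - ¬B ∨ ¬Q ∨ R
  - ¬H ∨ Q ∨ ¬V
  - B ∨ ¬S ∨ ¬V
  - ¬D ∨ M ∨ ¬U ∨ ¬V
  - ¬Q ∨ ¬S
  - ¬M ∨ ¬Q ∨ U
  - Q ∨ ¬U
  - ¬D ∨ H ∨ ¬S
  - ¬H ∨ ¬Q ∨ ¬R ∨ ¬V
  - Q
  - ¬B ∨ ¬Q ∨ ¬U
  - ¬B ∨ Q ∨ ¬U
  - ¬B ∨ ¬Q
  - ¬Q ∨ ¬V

R: False; Q: True; S: False; B: False; M: False; U: False; D: True; H: True; V: False

Unit clause (¬M) forces M = False.
Unit clause (D) forces D = True.
Unit clause (Q) forces Q = True.
In (¬B ∨ ¬Q) only ¬B is left, so B = False.
In (¬Q ∨ ¬V) only ¬V is left, so V = False.
In (¬D ∨ M ∨ ¬Q ∨ ¬R) only ¬R is left, so R = False.
In (¬Q ∨ ¬S) only ¬S is left, so S = False.
Set U = False.
Set H = True.
All clauses satisfied.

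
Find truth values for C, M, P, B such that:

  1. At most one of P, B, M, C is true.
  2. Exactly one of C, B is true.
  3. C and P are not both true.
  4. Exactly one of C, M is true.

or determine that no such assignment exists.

C: True; M: False; P: False; B: False

  (1) {P, B, M, C}: 1 true — at most one ✓
  (2) {C, B}: 1 true — exactly one ✓
  (3) C=T, P=F — not both ✓
  (4) {C, M}: 1 true — exactly one ✓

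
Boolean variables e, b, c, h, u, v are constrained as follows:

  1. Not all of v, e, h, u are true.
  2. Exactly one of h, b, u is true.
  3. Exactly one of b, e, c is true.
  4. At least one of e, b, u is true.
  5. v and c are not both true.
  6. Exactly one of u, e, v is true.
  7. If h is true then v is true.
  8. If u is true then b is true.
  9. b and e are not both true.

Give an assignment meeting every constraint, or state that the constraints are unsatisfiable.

e = False, b = True, c = False, h = False, u = False, v = True

  (1) {v, e, h, u}: 1/4 true — not all ✓
  (2) {h, b, u}: 1 true — exactly one ✓
  (3) {b, e, c}: 1 true — exactly one ✓
  (4) {e, b, u}: 1 true — at least one ✓
  (5) v=T, c=F — not both ✓
  (6) {u, e, v}: 1 true — exactly one ✓
  (7) h=F ⇒ v: vacuous ✓
  (8) u=F ⇒ b: vacuous ✓
  (9) b=T, e=F — not both ✓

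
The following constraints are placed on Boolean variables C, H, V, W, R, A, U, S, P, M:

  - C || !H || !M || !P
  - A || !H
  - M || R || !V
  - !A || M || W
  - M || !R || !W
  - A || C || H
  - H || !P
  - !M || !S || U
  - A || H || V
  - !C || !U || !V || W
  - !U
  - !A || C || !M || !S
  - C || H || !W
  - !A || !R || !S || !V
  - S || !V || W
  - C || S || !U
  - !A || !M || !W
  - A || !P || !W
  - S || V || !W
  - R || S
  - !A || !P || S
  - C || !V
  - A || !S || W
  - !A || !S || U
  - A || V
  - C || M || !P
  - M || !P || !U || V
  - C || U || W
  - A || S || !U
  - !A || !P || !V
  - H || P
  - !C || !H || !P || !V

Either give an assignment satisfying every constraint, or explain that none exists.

C: True; H: True; V: False; W: False; R: True; A: True; U: False; S: False; P: False; M: True

Unit clause (!U) forces U = False.
Try C = False:
  (C || !V) forces V = False.
  (A || V) forces A = True.
  (!A || !S || U) forces S = False.
  (S || V || !W) forces W = False.
  clause (C || U || W) is falsified — backtrack.
So C = True.
Set H = True.
  then (A || !H) forces A = True.
  then (!A || !S || U) forces S = False.
  then (R || S) forces R = True.
  then (!A || !P || S) forces P = False.
Set V = False.
  then (S || V || !W) forces W = False.
  then (!A || M || W) forces M = True.
All clauses satisfied.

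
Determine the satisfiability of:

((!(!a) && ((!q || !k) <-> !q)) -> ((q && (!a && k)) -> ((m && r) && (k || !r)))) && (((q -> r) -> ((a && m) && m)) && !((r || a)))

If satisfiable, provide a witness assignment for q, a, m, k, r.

q = True, a = False, m = True, k = False, r = False

  (!(!a) && ((!q || !k) <-> !q)) -> ((q && (!a && k)) -> ((m && r) && (k || !r))) = True
    !(!a) && ((!q || !k) <-> !q) = False
      !(!a) = False
        !a = True
      (!q || !k) <-> !q = False
        !q || !k = True
          !q = False
          !k = True
        !q = False
    (q && (!a && k)) -> ((m && r) && (k || !r)) = True
      q && (!a && k) = False
        !a && k = False
          !a = True
      (m && r) && (k || !r) = False
        m && r = False
        k || !r = True
          !r = True
  ((q -> r) -> ((a && m) && m)) && !((r || a)) = True
    (q -> r) -> ((a && m) && m) = True
      q -> r = False
      (a && m) && m = False
        a && m = False
    !((r || a)) = True
      r || a = False
Both conjuncts True, so the formula holds.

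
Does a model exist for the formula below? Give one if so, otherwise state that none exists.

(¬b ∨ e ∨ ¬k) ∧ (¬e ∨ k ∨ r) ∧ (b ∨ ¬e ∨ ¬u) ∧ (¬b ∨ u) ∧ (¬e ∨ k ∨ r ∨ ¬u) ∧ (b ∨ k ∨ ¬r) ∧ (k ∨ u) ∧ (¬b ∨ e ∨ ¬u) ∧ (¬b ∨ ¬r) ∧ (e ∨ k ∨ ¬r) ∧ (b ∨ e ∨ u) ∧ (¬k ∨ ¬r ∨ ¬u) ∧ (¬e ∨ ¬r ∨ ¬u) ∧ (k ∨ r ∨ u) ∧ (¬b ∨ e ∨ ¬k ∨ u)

Set b = False.
Set u = False.
  then (k ∨ u) forces k = True.
  then (b ∨ e ∨ u) forces e = True.
Set r = False.
All clauses satisfied.

b = False; u = False; r = False; e = True; k = True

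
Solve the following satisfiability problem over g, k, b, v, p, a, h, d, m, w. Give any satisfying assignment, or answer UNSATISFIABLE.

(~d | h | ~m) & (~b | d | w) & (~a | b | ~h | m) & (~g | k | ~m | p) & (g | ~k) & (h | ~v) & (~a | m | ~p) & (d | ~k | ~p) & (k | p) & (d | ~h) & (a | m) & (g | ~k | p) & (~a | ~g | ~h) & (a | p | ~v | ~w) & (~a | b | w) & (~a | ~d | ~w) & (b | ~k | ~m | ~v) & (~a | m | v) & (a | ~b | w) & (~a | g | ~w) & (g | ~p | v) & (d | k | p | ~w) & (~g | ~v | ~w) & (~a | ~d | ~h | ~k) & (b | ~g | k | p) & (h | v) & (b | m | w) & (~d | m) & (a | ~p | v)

g = True; k = True; b = True; v = False; p = False; a = False; h = True; d = True; m = True; w = True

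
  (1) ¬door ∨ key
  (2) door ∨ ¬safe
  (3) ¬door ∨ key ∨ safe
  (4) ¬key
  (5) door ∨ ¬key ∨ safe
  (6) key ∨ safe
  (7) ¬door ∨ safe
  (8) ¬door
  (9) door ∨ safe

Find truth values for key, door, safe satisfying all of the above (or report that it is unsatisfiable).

UNSATISFIABLE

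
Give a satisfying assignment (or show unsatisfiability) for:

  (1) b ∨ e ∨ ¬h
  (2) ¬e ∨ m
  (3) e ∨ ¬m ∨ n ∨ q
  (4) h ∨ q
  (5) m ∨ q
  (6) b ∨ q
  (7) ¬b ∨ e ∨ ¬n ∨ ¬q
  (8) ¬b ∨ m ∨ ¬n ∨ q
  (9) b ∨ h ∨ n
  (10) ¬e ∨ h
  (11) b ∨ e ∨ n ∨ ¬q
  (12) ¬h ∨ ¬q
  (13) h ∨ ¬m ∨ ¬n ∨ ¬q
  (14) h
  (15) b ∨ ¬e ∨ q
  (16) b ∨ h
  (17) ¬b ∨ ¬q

Unit clause (h) forces h = True.
In (¬h ∨ ¬q) only ¬q is left, so q = False.
In (m ∨ q) only m is left, so m = True.
In (b ∨ q) only b is left, so b = True.
Set n = True.
Set e = False.
All clauses satisfied.

n: True, e: False, q: False, m: True, h: True, b: True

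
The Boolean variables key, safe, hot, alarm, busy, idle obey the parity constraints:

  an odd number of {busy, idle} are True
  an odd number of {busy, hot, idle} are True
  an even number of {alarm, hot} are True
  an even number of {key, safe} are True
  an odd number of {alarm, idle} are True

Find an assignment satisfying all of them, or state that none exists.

key = True, safe = True, hot = False, alarm = False, busy = False, idle = True

{busy, idle}: 1 true → odd ✓
{busy, hot, idle}: 1 true → odd ✓
{alarm, hot}: 0 true → even ✓
{key, safe}: 2 true → even ✓
{alarm, idle}: 1 true → odd ✓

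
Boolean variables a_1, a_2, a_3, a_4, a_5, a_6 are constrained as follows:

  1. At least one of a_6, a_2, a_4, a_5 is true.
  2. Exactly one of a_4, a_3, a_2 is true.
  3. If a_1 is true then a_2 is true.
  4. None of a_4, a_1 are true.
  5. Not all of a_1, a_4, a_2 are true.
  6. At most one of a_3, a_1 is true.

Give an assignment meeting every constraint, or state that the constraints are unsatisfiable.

a_1=F; a_2=T; a_3=F; a_4=F; a_5=F; a_6=F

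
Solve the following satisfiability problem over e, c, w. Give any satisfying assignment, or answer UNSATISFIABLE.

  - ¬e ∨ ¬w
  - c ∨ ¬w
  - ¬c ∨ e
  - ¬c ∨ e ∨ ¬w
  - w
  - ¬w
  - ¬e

Case w = True:
  Clause (¬w) is falsified — contradiction.
Case w = False:
  Clause (w) is falsified — contradiction.
Both cases fail, so the formula is unsatisfiable.

Unsatisfiable — no assignment works.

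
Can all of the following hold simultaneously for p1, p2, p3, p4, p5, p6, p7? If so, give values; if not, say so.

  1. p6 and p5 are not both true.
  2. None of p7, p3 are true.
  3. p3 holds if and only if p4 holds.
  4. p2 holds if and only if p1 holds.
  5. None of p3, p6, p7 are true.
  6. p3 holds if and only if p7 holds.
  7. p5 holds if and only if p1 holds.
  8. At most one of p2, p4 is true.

p1=T, p2=T, p3=F, p4=F, p5=T, p6=F, p7=F

  (1) p6=F, p5=T — not both ✓
  (2) {p7, p3}: 0 true — none ✓
  (3) p3=F, p4=F — same ✓
  (4) p2=T, p1=T — same ✓
  (5) {p3, p6, p7}: 0 true — none ✓
  (6) p3=F, p7=F — same ✓
  (7) p5=T, p1=T — same ✓
  (8) {p2, p4}: 1 true — at most one ✓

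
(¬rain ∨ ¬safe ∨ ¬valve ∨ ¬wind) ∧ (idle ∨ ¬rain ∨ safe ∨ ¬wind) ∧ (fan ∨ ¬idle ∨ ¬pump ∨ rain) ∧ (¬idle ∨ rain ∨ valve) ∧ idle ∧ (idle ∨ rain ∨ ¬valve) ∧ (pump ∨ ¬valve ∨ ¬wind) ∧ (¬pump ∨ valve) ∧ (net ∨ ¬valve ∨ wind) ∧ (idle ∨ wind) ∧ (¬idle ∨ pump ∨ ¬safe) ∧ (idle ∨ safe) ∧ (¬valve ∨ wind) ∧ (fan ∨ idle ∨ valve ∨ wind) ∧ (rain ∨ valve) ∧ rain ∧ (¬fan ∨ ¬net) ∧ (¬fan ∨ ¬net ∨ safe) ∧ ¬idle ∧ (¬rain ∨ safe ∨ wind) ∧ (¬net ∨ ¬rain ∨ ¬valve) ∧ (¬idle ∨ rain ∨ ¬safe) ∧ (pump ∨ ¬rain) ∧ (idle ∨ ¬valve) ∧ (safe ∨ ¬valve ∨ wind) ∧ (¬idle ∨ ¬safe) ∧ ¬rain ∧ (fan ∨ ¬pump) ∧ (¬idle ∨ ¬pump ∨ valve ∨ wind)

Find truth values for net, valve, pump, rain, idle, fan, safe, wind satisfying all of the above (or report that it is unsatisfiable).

Case rain = True:
  Clause (¬rain) is falsified — contradiction.
Case rain = False:
  Clause (rain) is falsified — contradiction.
Both cases fail, so the formula is unsatisfiable.

Unsatisfiable — no assignment works.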